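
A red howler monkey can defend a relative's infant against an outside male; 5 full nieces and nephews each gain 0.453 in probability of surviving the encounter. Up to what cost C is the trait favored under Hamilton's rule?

r to a full niece or nephew = 0.25 (full aunt/uncle↔niece/nephew: two paths of length 3 through the shared grandparent pair: r = 2·(1/2)^3 = 1/4).
Hamilton's rule: n·r·B > C, so the trait is favored while C < n·r·B = 5·0.25·0.453 = 0.56625.

0.56625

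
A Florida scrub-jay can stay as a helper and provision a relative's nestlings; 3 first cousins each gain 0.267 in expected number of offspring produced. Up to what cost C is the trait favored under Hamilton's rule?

0.100125

r to a first cousin = 1/8 (first cousins share one grandparent pair — two paths of length 4: r = 2·(1/2)^4 = 1/8).
Hamilton's rule: n·r·B > C, so the trait is favored while C < n·r·B = 3·0.125·0.267 = 0.100125.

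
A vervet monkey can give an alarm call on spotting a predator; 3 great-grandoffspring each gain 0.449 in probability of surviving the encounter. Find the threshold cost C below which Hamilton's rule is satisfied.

0.168375

r to a great-grandoffspring = 1/8 (three parent–offspring links: r = (1/2)^3 = 1/8).
Hamilton's rule: n·r·B > C, so the trait is favored while C < n·r·B = 3·0.125·0.449 = 0.168375.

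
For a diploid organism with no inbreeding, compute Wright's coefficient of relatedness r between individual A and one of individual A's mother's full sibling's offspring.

Each parent–offspring link contributes a factor of 1/2, and independent paths through distinct common ancestors add.
First cousins share one grandparent pair — two paths of length 4: r = 2·(1/2)^4 = 1/8.

0.125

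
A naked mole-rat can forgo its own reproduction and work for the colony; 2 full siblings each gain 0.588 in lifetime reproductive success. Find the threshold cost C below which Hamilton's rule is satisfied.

0.588

r to a full sibling = 1/2 (full sibs share both parents — two paths of length 2: r = 2·(1/2)^2 = 1/2).
Hamilton's rule: n·r·B > C, so the trait is favored while C < n·r·B = 2·0.5·0.588 = 0.588.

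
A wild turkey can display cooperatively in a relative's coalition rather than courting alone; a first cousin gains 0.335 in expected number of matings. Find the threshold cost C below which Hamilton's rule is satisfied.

r to a first cousin = 0.125 (first cousins share one grandparent pair — two paths of length 4: r = 2·(1/2)^4 = 1/8).
Hamilton's rule: n·r·B > C, so the trait is favored while C < n·r·B = 1·0.125·0.335 = 0.041875.

0.041875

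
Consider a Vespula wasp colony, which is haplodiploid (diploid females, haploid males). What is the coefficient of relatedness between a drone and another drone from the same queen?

0.5

Haploid brothers each carry a random half of the queen's diploid genome, so on average they share half: r = 1/2.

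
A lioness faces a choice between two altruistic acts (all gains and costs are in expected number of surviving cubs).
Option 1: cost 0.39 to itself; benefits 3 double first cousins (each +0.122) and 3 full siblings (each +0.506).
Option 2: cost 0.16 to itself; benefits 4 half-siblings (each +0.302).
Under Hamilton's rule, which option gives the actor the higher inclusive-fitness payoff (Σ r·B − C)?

Option 1

Option 1: r to a double first cousin = 0.25.
Option 1: r to a full sibling = 0.5.
Option 1: Σ r·B − C = (3·0.25·0.122 + 3·0.5·0.506) − 0.39 = 0.4605.
Option 2: r to a half-sibling = 0.25.
Option 2: Σ r·B − C = (4·0.25·0.302) − 0.16 = 0.142.
Option 1 has the higher net inclusive-fitness payoff.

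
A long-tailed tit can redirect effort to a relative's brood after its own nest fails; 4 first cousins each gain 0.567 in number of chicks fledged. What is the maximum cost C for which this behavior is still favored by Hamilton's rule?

r to a first cousin = 1/8 (first cousins share one grandparent pair — two paths of length 4: r = 2·(1/2)^4 = 1/8).
Hamilton's rule: n·r·B > C, so the trait is favored while C < n·r·B = 4·0.125·0.567 = 0.2835.

0.2835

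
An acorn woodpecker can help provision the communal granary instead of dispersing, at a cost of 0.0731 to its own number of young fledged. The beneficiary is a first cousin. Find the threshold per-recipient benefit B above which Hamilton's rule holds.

0.5848

r to a first cousin = 0.125 (first cousins share one grandparent pair — two paths of length 4: r = 2·(1/2)^4 = 1/8).
Hamilton's rule with n recipients of equal r: n·r·B > C, so B > C/(n·r) = 0.0731/(1·0.125) = 0.5848.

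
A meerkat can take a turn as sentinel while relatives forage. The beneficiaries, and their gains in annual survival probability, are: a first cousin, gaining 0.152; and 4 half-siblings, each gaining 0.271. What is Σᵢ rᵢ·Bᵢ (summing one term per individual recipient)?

r to a first cousin = 0.125 (first cousins share one grandparent pair — two paths of length 4: r = 2·(1/2)^4 = 1/8).
r to a half-sibling = 1/4 (half-sibs share one parent — one path of length 2: r = (1/2)^2 = 1/4).
Summing one r·B term per recipient: 1·0.125·0.152 + 4·0.25·0.271 = 0.29.

0.29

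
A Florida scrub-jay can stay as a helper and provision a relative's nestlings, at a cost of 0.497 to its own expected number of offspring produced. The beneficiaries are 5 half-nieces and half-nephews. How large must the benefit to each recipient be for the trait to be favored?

0.7952

r to a half-niece or half-nephew = 0.125 (half-aunt/uncle↔niece/nephew: one path of length 3: r = (1/2)^3 = 1/8).
Hamilton's rule with n recipients of equal r: n·r·B > C, so B > C/(n·r) = 0.497/(5·0.125) = 0.7952.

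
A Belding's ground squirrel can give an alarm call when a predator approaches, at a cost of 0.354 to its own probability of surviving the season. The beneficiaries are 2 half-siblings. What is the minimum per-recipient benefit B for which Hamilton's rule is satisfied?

r to a half-sibling = 0.25 (half-sibs share one parent — one path of length 2: r = (1/2)^2 = 1/4).
Hamilton's rule with n recipients of equal r: n·r·B > C, so B > C/(n·r) = 0.354/(2·0.25) = 0.708.

0.708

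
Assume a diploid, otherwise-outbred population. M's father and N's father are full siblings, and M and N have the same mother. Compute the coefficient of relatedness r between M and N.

0.375

Independent pedigree routes through distinct common ancestors add.
M and N are related in two ways: first cousins through their fathers (r = 1/8) and half-sibs through their shared mother (r = 1/4).
r = 1/8 + 1/4 = 0.375.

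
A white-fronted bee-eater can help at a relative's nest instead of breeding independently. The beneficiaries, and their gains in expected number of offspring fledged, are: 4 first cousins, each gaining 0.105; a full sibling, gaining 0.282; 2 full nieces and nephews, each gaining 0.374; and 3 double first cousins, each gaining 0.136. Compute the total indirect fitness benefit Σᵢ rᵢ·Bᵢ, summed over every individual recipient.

r to a first cousin = 1/8 (first cousins share one grandparent pair — two paths of length 4: r = 2·(1/2)^4 = 1/8).
r to a full sibling = 0.5 (full sibs share both parents — two paths of length 2: r = 2·(1/2)^2 = 1/2).
r to a full niece or nephew = 1/4 (full aunt/uncle↔niece/nephew: two paths of length 3 through the shared grandparent pair: r = 2·(1/2)^3 = 1/4).
r to a double first cousin = 0.25 (double first cousins share both grandparent pairs — four paths of length 4: r = 4·(1/2)^4 = 1/4).
Summing one r·B term per recipient: 4·0.125·0.105 + 1·0.5·0.282 + 2·0.25·0.374 + 3·0.25·0.136 = 0.4825.

0.4825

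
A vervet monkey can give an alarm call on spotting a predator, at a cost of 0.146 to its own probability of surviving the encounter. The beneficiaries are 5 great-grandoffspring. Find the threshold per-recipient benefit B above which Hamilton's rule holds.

0.2336

r to a great-grandoffspring = 0.125 (three parent–offspring links: r = (1/2)^3 = 1/8).
Hamilton's rule with n recipients of equal r: n·r·B > C, so B > C/(n·r) = 0.146/(5·0.125) = 0.2336.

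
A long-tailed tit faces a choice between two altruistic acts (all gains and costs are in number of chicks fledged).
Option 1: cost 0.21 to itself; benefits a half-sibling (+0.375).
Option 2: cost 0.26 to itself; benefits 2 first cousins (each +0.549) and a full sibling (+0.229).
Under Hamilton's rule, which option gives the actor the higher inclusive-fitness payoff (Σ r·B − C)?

Option 1: r to a half-sibling = 0.25.
Option 1: Σ r·B − C = (1·0.25·0.375) − 0.21 = -0.11625.
Option 2: r to a first cousin = 0.125.
Option 2: r to a full sibling = 0.5.
Option 2: Σ r·B − C = (2·0.125·0.549 + 1·0.5·0.229) − 0.26 = -0.00825.
Option 2 has the higher net inclusive-fitness payoff.

Option 2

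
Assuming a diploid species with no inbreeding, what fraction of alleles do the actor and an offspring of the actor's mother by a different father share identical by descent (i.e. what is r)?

0.25

Each parent–offspring link contributes a factor of 1/2, and independent paths through distinct common ancestors add.
Half-sibs share one parent — one path of length 2: r = (1/2)^2 = 1/4.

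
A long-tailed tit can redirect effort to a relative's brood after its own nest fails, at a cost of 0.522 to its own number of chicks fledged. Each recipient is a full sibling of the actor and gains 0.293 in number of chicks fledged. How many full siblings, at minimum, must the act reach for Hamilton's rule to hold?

4

r to a full sibling = 1/2 (full sibs share both parents — two paths of length 2: r = 2·(1/2)^2 = 1/2).
Hamilton's rule: n·r·B > C  ⇒  n > C/(r·B) = 0.522/(0.5·0.293) = 3.563.
The smallest integer exceeding 3.563 is 4.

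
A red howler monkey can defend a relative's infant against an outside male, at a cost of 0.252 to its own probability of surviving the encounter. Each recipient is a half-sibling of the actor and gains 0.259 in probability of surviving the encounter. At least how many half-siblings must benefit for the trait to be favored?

4

r to a half-sibling = 1/4 (half-sibs share one parent — one path of length 2: r = (1/2)^2 = 1/4).
Hamilton's rule: n·r·B > C  ⇒  n > C/(r·B) = 0.252/(0.25·0.259) = 3.892.
The smallest integer exceeding 3.892 is 4.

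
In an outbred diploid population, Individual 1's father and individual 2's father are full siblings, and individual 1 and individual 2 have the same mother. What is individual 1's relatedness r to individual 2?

With two independent routes of shared ancestry, r is the sum of the two contributions.
Individual 1 and individual 2 are related in two ways: first cousins through their fathers (r = 1/8) and half-sibs through their shared mother (r = 1/4).
r = 1/8 + 1/4 = 3/8 = 0.375.

0.375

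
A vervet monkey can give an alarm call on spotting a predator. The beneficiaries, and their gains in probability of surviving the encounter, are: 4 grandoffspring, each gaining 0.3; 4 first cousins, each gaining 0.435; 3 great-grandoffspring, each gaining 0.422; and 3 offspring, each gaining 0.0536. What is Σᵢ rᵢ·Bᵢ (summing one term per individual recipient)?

0.75615

r to a grandoffspring = 1/4 (two parent–offspring links: r = (1/2)^2 = 1/4).
r to a first cousin = 1/8 (first cousins share one grandparent pair — two paths of length 4: r = 2·(1/2)^4 = 1/8).
r to a great-grandoffspring = 1/8 (three parent–offspring links: r = (1/2)^3 = 1/8).
r to an offspring = 1/2 (one parent–offspring link: r = (1/2)^1 = 1/2).
Summing one r·B term per recipient: 4·0.25·0.3 + 4·0.125·0.435 + 3·0.125·0.422 + 3·0.5·0.0536 = 0.75615.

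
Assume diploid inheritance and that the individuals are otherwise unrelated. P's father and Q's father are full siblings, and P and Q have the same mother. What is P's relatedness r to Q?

0.375

Relatedness sums over independent paths through distinct common ancestors.
P and Q are related in two ways: first cousins through their fathers (r = 1/8) and half-sibs through their shared mother (r = 1/4).
r = 1/8 + 1/4 = 3/8 = 0.375.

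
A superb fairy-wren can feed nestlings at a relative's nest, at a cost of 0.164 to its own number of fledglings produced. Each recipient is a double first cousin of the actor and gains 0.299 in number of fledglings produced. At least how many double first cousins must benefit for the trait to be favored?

r to a double first cousin = 1/4 (double first cousins share both grandparent pairs — four paths of length 4: r = 4·(1/2)^4 = 1/4).
Hamilton's rule: n·r·B > C  ⇒  n > C/(r·B) = 0.164/(0.25·0.299) = 2.194.
The smallest integer exceeding 2.194 is 3.

3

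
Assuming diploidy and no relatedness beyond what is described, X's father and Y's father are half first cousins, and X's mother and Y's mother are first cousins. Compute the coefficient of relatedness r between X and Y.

0.046875

Relatedness sums over independent paths through distinct common ancestors.
X and Y are related in two ways: half second cousins through their fathers (r = 1/64) and second cousins through their mothers (r = 1/32).
r = 1/64 + 1/32 = 3/64 = 0.046875.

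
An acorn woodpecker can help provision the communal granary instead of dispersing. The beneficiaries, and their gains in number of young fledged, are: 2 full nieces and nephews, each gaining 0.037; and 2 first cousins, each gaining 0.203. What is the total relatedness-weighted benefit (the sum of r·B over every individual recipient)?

0.06925

r to a full niece or nephew = 1/4 (full aunt/uncle↔niece/nephew: two paths of length 3 through the shared grandparent pair: r = 2·(1/2)^3 = 1/4).
r to a first cousin = 0.125 (first cousins share one grandparent pair — two paths of length 4: r = 2·(1/2)^4 = 1/8).
Summing one r·B term per recipient: 2·0.25·0.037 + 2·0.125·0.203 = 0.06925.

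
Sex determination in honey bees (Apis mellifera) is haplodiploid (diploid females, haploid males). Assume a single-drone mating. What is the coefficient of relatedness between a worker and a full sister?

0.75

Haplodiploid full sisters inherit their father's entire haploid genome identically (contributing 1/2) and on average half of their mother's contribution (1/2 · 1/2 = 1/4); r = 1/2 + 1/4 = 3/4.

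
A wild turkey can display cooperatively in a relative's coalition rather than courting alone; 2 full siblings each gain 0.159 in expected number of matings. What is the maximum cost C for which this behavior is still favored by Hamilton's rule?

r to a full sibling = 1/2 (full sibs share both parents — two paths of length 2: r = 2·(1/2)^2 = 1/2).
Hamilton's rule: n·r·B > C, so the trait is favored while C < n·r·B = 2·0.5·0.159 = 0.159.

0.159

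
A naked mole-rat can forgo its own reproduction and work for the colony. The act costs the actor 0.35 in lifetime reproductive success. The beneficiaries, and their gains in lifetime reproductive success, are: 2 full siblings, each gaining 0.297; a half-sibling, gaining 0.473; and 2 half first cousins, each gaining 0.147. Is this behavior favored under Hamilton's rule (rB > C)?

Yes

Hamilton's rule: the trait is favored when the sum of r·B over every recipient exceeds the actor's cost C.
r to a full sibling = 1/2 (full sibs share both parents — two paths of length 2: r = 2·(1/2)^2 = 1/2).
r to a half-sibling = 1/4 (half-sibs share one parent — one path of length 2: r = (1/2)^2 = 1/4).
r to a half first cousin = 1/16 (half first cousins share one grandparent — one path of length 4: r = (1/2)^4 = 1/16).
Summing one r·B term per recipient: 2·0.5·0.297 + 1·0.25·0.473 + 2·0.0625·0.147 = 0.433625.
0.433625 > 0.35: the indirect benefit exceeds the cost.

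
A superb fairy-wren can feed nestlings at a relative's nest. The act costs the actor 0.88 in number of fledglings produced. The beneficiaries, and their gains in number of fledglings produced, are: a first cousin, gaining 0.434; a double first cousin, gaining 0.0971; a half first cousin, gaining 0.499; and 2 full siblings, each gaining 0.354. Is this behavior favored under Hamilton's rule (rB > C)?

Hamilton's rule: the trait is favored when the sum of r·B over every recipient exceeds the actor's cost C.
r to a first cousin = 1/8 (first cousins share one grandparent pair — two paths of length 4: r = 2·(1/2)^4 = 1/8).
r to a double first cousin = 1/4 (double first cousins share both grandparent pairs — four paths of length 4: r = 4·(1/2)^4 = 1/4).
r to a half first cousin = 1/16 (half first cousins share one grandparent — one path of length 4: r = (1/2)^4 = 1/16).
r to a full sibling = 0.5 (full sibs share both parents — two paths of length 2: r = 2·(1/2)^2 = 1/2).
Summing one r·B term per recipient: 1·0.125·0.434 + 1·0.25·0.0971 + 1·0.0625·0.499 + 2·0.5·0.354 = 0.4637125.
0.4637125 < 0.88: the indirect benefit is less than the cost.

No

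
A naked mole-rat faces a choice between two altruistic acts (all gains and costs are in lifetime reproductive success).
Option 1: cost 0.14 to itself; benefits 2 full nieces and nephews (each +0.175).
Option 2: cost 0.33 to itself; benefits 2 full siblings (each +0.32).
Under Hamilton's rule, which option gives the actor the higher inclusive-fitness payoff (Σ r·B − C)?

Option 1: r to a full niece or nephew = 0.25.
Option 1: Σ r·B − C = (2·0.25·0.175) − 0.14 = -0.0525.
Option 2: r to a full sibling = 0.5.
Option 2: Σ r·B − C = (2·0.5·0.32) − 0.33 = -0.01.
Option 2 has the higher net inclusive-fitness payoff.

Option 2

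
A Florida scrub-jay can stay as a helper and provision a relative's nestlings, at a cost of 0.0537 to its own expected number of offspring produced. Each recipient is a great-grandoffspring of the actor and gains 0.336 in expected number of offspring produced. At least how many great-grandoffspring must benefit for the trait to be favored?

r to a great-grandoffspring = 1/8 (three parent–offspring links: r = (1/2)^3 = 1/8).
Hamilton's rule: n·r·B > C  ⇒  n > C/(r·B) = 0.0537/(0.125·0.336) = 1.279.
The smallest integer exceeding 1.279 is 2.

2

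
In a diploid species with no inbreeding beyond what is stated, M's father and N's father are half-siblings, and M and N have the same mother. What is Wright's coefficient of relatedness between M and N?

With two independent routes of shared ancestry, r is the sum of the two contributions.
M and N are related in two ways: half first cousins through their fathers (r = 1/16) and half-sibs through their shared mother (r = 1/4).
r = 1/16 + 1/4 = 5/16 = 0.3125.

0.3125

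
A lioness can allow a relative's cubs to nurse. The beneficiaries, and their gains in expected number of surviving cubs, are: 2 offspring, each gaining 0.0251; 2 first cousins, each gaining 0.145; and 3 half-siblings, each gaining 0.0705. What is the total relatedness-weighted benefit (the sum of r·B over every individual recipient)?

0.114225

r to an offspring = 0.5 (one parent–offspring link: r = (1/2)^1 = 1/2).
r to a first cousin = 1/8 (first cousins share one grandparent pair — two paths of length 4: r = 2·(1/2)^4 = 1/8).
r to a half-sibling = 1/4 (half-sibs share one parent — one path of length 2: r = (1/2)^2 = 1/4).
Summing one r·B term per recipient: 2·0.5·0.0251 + 2·0.125·0.145 + 3·0.25·0.0705 = 0.114225.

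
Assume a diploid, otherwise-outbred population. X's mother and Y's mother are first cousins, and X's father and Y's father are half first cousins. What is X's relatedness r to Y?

Independent pedigree routes through distinct common ancestors add.
X and Y are related in two ways: second cousins through their mothers (r = 1/32) and half second cousins through their fathers (r = 1/64).
r = 1/32 + 1/64 = 0.046875.

0.046875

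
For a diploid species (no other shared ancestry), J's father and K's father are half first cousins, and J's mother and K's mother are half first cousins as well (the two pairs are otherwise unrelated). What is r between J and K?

0.03125

With two independent routes of shared ancestry, r is the sum of the two contributions.
J and K are related in two ways: half second cousins through their fathers (r = 1/64) and half second cousins through their mothers (r = 1/64).
r = 1/64 + 1/64 = 0.03125.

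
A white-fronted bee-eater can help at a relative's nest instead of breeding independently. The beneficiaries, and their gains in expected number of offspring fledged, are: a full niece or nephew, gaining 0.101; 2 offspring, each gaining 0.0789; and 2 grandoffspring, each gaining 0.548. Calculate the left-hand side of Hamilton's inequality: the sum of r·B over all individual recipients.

r to a full niece or nephew = 1/4 (full aunt/uncle↔niece/nephew: two paths of length 3 through the shared grandparent pair: r = 2·(1/2)^3 = 1/4).
r to an offspring = 1/2 (one parent–offspring link: r = (1/2)^1 = 1/2).
r to a grandoffspring = 0.25 (two parent–offspring links: r = (1/2)^2 = 1/4).
Summing one r·B term per recipient: 1·0.25·0.101 + 2·0.5·0.0789 + 2·0.25·0.548 = 0.37815.

0.37815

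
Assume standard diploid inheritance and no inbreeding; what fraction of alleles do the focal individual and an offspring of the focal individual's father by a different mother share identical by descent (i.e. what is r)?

Each parent–offspring link contributes a factor of 1/2, and independent paths through distinct common ancestors add.
Half-sibs share one parent — one path of length 2: r = (1/2)^2 = 1/4.

0.25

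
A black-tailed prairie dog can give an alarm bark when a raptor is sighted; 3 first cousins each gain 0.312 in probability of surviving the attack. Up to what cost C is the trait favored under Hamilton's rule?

0.117

r to a first cousin = 0.125 (first cousins share one grandparent pair — two paths of length 4: r = 2·(1/2)^4 = 1/8).
Hamilton's rule: n·r·B > C, so the trait is favored while C < n·r·B = 3·0.125·0.312 = 0.117.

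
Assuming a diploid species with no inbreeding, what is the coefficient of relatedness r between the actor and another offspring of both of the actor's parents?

0.5

Each parent–offspring link contributes a factor of 1/2, and independent paths through distinct common ancestors add.
Full sibs share both parents — two paths of length 2: r = 2·(1/2)^2 = 1/2.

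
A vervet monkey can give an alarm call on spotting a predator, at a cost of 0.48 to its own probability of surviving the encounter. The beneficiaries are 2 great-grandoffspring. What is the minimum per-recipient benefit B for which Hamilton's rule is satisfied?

r to a great-grandoffspring = 1/8 (three parent–offspring links: r = (1/2)^3 = 1/8).
Hamilton's rule with n recipients of equal r: n·r·B > C, so B > C/(n·r) = 0.48/(2·0.125) = 1.92.

1.92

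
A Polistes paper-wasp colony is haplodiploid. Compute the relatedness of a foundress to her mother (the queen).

0.5

One meiotic link between diploid queen and diploid daughter: r = 1/2.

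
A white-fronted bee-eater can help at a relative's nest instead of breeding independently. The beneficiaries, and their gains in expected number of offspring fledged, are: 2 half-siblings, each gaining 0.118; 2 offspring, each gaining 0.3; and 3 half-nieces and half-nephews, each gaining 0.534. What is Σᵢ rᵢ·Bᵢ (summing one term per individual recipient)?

0.55925

r to a half-sibling = 1/4 (half-sibs share one parent — one path of length 2: r = (1/2)^2 = 1/4).
r to an offspring = 0.5 (one parent–offspring link: r = (1/2)^1 = 1/2).
r to a half-niece or half-nephew = 1/8 (half-aunt/uncle↔niece/nephew: one path of length 3: r = (1/2)^3 = 1/8).
Summing one r·B term per recipient: 2·0.25·0.118 + 2·0.5·0.3 + 3·0.125·0.534 = 0.55925.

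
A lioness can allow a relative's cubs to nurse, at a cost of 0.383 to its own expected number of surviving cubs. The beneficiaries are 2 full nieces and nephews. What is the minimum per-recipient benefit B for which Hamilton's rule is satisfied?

r to a full niece or nephew = 0.25 (full aunt/uncle↔niece/nephew: two paths of length 3 through the shared grandparent pair: r = 2·(1/2)^3 = 1/4).
Hamilton's rule with n recipients of equal r: n·r·B > C, so B > C/(n·r) = 0.383/(2·0.25) = 0.766.

0.766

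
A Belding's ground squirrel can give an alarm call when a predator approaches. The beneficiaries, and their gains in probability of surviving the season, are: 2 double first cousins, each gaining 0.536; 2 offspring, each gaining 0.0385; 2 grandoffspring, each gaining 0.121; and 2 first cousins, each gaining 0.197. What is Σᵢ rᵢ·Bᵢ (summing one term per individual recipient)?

r to a double first cousin = 1/4 (double first cousins share both grandparent pairs — four paths of length 4: r = 4·(1/2)^4 = 1/4).
r to an offspring = 0.5 (one parent–offspring link: r = (1/2)^1 = 1/2).
r to a grandoffspring = 0.25 (two parent–offspring links: r = (1/2)^2 = 1/4).
r to a first cousin = 1/8 (first cousins share one grandparent pair — two paths of length 4: r = 2·(1/2)^4 = 1/8).
Summing one r·B term per recipient: 2·0.25·0.536 + 2·0.5·0.0385 + 2·0.25·0.121 + 2·0.125·0.197 = 0.41625.

0.41625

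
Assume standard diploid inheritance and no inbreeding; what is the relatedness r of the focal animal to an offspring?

0.5

One parent–offspring link: r = (1/2)^1 = 1/2.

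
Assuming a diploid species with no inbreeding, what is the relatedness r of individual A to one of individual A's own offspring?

0.5

Each parent–offspring link contributes a factor of 1/2, and independent paths through distinct common ancestors add.
One parent–offspring link: r = (1/2)^1 = 1/2.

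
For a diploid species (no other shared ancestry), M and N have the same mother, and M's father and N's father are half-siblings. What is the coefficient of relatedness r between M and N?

0.3125

Independent pedigree routes through distinct common ancestors add.
M and N are related in two ways: half-sibs through their shared mother (r = 1/4) and half first cousins through their fathers (r = 1/16).
r = 1/4 + 1/16 = 0.3125.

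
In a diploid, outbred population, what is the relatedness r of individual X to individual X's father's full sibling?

0.25

Each parent–offspring link contributes a factor of 1/2, and independent paths through distinct common ancestors add.
Full aunt/uncle↔niece/nephew: two paths of length 3 through the shared grandparent pair: r = 2·(1/2)^3 = 1/4.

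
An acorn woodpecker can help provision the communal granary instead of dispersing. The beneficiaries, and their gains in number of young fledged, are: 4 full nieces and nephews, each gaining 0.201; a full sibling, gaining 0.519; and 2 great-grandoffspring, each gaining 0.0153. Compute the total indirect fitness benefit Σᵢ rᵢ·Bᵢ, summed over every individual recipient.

r to a full niece or nephew = 1/4 (full aunt/uncle↔niece/nephew: two paths of length 3 through the shared grandparent pair: r = 2·(1/2)^3 = 1/4).
r to a full sibling = 0.5 (full sibs share both parents — two paths of length 2: r = 2·(1/2)^2 = 1/2).
r to a great-grandoffspring = 1/8 (three parent–offspring links: r = (1/2)^3 = 1/8).
Summing one r·B term per recipient: 4·0.25·0.201 + 1·0.5·0.519 + 2·0.125·0.0153 = 0.464325.

0.464325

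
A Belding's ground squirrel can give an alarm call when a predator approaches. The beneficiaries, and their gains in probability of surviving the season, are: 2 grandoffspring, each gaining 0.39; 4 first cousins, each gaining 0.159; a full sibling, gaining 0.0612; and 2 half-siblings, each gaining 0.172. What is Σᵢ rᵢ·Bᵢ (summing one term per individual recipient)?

0.3911

r to a grandoffspring = 0.25 (two parent–offspring links: r = (1/2)^2 = 1/4).
r to a first cousin = 0.125 (first cousins share one grandparent pair — two paths of length 4: r = 2·(1/2)^4 = 1/8).
r to a full sibling = 0.5 (full sibs share both parents — two paths of length 2: r = 2·(1/2)^2 = 1/2).
r to a half-sibling = 1/4 (half-sibs share one parent — one path of length 2: r = (1/2)^2 = 1/4).
Summing one r·B term per recipient: 2·0.25·0.39 + 4·0.125·0.159 + 1·0.5·0.0612 + 2·0.25·0.172 = 0.3911.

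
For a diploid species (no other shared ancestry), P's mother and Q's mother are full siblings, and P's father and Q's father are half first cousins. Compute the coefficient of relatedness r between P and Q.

0.140625

With two independent routes of shared ancestry, r is the sum of the two contributions.
P and Q are related in two ways: first cousins through their mothers (r = 1/8) and half second cousins through their fathers (r = 1/64).
r = 1/8 + 1/64 = 9/64 = 0.140625.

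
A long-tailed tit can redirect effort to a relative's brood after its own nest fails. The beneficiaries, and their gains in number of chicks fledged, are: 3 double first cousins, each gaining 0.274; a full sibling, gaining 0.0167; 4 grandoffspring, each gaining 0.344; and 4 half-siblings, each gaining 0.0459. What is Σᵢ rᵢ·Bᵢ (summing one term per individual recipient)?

0.60375

r to a double first cousin = 0.25 (double first cousins share both grandparent pairs — four paths of length 4: r = 4·(1/2)^4 = 1/4).
r to a full sibling = 1/2 (full sibs share both parents — two paths of length 2: r = 2·(1/2)^2 = 1/2).
r to a grandoffspring = 0.25 (two parent–offspring links: r = (1/2)^2 = 1/4).
r to a half-sibling = 0.25 (half-sibs share one parent — one path of length 2: r = (1/2)^2 = 1/4).
Summing one r·B term per recipient: 3·0.25·0.274 + 1·0.5·0.0167 + 4·0.25·0.344 + 4·0.25·0.0459 = 0.60375.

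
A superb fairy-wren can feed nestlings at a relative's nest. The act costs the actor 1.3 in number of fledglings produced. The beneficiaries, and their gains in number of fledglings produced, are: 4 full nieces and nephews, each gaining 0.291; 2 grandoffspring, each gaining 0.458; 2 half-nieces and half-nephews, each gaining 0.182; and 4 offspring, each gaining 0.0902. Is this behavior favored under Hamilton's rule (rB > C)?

Hamilton's rule: the trait is favored when the sum of r·B over every recipient exceeds the actor's cost C.
r to a full niece or nephew = 1/4 (full aunt/uncle↔niece/nephew: two paths of length 3 through the shared grandparent pair: r = 2·(1/2)^3 = 1/4).
r to a grandoffspring = 0.25 (two parent–offspring links: r = (1/2)^2 = 1/4).
r to a half-niece or half-nephew = 0.125 (half-aunt/uncle↔niece/nephew: one path of length 3: r = (1/2)^3 = 1/8).
r to an offspring = 0.5 (one parent–offspring link: r = (1/2)^1 = 1/2).
Summing one r·B term per recipient: 4·0.25·0.291 + 2·0.25·0.458 + 2·0.125·0.182 + 4·0.5·0.0902 = 0.7459.
0.7459 < 1.3: the indirect benefit is less than the cost.

No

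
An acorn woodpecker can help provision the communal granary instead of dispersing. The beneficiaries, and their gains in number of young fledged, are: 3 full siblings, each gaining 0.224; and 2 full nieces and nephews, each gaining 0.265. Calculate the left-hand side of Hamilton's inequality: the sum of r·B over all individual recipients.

r to a full sibling = 1/2 (full sibs share both parents — two paths of length 2: r = 2·(1/2)^2 = 1/2).
r to a full niece or nephew = 0.25 (full aunt/uncle↔niece/nephew: two paths of length 3 through the shared grandparent pair: r = 2·(1/2)^3 = 1/4).
Summing one r·B term per recipient: 3·0.5·0.224 + 2·0.25·0.265 = 0.4685.

0.4685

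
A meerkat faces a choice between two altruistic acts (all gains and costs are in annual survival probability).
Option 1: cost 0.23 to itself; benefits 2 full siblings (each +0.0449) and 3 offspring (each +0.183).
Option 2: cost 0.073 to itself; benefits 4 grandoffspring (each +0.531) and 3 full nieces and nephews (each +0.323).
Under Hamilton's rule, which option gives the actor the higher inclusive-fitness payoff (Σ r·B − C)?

Option 1: r to a full sibling = 0.5.
Option 1: r to an offspring = 0.5.
Option 1: Σ r·B − C = (2·0.5·0.0449 + 3·0.5·0.183) − 0.23 = 0.0894.
Option 2: r to a grandoffspring = 0.25.
Option 2: r to a full niece or nephew = 0.25.
Option 2: Σ r·B − C = (4·0.25·0.531 + 3·0.25·0.323) − 0.073 = 0.70025.
Option 2 has the higher net inclusive-fitness payoff.

Option 2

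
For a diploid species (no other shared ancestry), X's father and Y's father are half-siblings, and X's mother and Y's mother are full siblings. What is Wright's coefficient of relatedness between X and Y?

0.1875

Wright's path rule: contributions from independent ancestry routes add.
X and Y are related in two ways: half first cousins through their fathers (r = 1/16) and first cousins through their mothers (r = 1/8).
r = 1/16 + 1/8 = 0.1875.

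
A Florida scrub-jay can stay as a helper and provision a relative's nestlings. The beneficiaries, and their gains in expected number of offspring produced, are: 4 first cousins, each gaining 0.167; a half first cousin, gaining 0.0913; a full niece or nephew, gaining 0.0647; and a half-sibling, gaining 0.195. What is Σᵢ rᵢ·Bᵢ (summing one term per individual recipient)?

r to a first cousin = 0.125 (first cousins share one grandparent pair — two paths of length 4: r = 2·(1/2)^4 = 1/8).
r to a half first cousin = 0.0625 (half first cousins share one grandparent — one path of length 4: r = (1/2)^4 = 1/16).
r to a full niece or nephew = 1/4 (full aunt/uncle↔niece/nephew: two paths of length 3 through the shared grandparent pair: r = 2·(1/2)^3 = 1/4).
r to a half-sibling = 1/4 (half-sibs share one parent — one path of length 2: r = (1/2)^2 = 1/4).
Summing one r·B term per recipient: 4·0.125·0.167 + 1·0.0625·0.0913 + 1·0.25·0.0647 + 1·0.25·0.195 = 0.15413125.

0.15413125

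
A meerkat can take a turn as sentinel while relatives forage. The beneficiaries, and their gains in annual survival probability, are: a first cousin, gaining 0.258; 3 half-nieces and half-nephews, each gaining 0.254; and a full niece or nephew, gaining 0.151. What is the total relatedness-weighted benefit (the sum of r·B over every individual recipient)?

r to a first cousin = 1/8 (first cousins share one grandparent pair — two paths of length 4: r = 2·(1/2)^4 = 1/8).
r to a half-niece or half-nephew = 1/8 (half-aunt/uncle↔niece/nephew: one path of length 3: r = (1/2)^3 = 1/8).
r to a full niece or nephew = 1/4 (full aunt/uncle↔niece/nephew: two paths of length 3 through the shared grandparent pair: r = 2·(1/2)^3 = 1/4).
Summing one r·B term per recipient: 1·0.125·0.258 + 3·0.125·0.254 + 1·0.25·0.151 = 0.16525.

0.16525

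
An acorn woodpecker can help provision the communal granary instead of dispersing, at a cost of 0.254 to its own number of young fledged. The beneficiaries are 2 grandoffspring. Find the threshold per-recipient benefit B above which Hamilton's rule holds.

r to a grandoffspring = 0.25 (two parent–offspring links: r = (1/2)^2 = 1/4).
Hamilton's rule with n recipients of equal r: n·r·B > C, so B > C/(n·r) = 0.254/(2·0.25) = 0.508.

0.508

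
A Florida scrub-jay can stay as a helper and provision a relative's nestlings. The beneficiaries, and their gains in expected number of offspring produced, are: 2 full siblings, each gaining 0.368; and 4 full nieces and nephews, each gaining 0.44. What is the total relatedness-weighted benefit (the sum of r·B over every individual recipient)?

r to a full sibling = 1/2 (full sibs share both parents — two paths of length 2: r = 2·(1/2)^2 = 1/2).
r to a full niece or nephew = 0.25 (full aunt/uncle↔niece/nephew: two paths of length 3 through the shared grandparent pair: r = 2·(1/2)^3 = 1/4).
Summing one r·B term per recipient: 2·0.5·0.368 + 4·0.25·0.44 = 0.808.

0.808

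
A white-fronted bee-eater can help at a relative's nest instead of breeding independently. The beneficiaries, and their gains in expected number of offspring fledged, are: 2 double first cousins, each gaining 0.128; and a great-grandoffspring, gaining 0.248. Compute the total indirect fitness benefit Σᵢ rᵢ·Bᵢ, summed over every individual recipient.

0.095

r to a double first cousin = 1/4 (double first cousins share both grandparent pairs — four paths of length 4: r = 4·(1/2)^4 = 1/4).
r to a great-grandoffspring = 0.125 (three parent–offspring links: r = (1/2)^3 = 1/8).
Summing one r·B term per recipient: 2·0.25·0.128 + 1·0.125·0.248 = 0.095.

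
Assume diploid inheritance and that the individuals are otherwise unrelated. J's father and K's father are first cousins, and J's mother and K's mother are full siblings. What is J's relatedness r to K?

Relatedness sums over independent paths through distinct common ancestors.
J and K are related in two ways: second cousins through their fathers (r = 1/32) and first cousins through their mothers (r = 1/8).
r = 1/32 + 1/8 = 0.15625.

0.15625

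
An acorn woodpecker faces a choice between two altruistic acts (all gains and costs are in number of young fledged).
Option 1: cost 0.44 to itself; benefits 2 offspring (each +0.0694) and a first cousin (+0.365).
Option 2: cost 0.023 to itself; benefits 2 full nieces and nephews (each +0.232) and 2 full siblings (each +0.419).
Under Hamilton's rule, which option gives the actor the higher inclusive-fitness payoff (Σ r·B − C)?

Option 2

Option 1: r to an offspring = 0.5.
Option 1: r to a first cousin = 0.125.
Option 1: Σ r·B − C = (2·0.5·0.0694 + 1·0.125·0.365) − 0.44 = -0.324975.
Option 2: r to a full niece or nephew = 0.25.
Option 2: r to a full sibling = 0.5.
Option 2: Σ r·B − C = (2·0.25·0.232 + 2·0.5·0.419) − 0.023 = 0.512.
Option 2 has the higher net inclusive-fitness payoff.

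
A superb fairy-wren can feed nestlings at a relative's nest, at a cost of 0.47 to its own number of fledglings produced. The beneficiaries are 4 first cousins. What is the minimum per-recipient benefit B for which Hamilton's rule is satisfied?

r to a first cousin = 0.125 (first cousins share one grandparent pair — two paths of length 4: r = 2·(1/2)^4 = 1/8).
Hamilton's rule with n recipients of equal r: n·r·B > C, so B > C/(n·r) = 0.47/(4·0.125) = 0.94.

0.94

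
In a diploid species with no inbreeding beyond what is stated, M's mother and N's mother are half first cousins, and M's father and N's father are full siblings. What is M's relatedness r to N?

Independent pedigree routes through distinct common ancestors add.
M and N are related in two ways: half second cousins through their mothers (r = 1/64) and first cousins through their fathers (r = 1/8).
r = 1/64 + 1/8 = 0.140625.

0.140625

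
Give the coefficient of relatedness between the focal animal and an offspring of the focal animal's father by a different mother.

Each parent–offspring link contributes a factor of 1/2, and independent paths through distinct common ancestors add.
Half-sibs share one parent — one path of length 2: r = (1/2)^2 = 1/4.

0.25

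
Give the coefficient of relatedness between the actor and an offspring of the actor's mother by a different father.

Each parent–offspring link contributes a factor of 1/2, and independent paths through distinct common ancestors add.
Half-sibs share one parent — one path of length 2: r = (1/2)^2 = 1/4.

0.25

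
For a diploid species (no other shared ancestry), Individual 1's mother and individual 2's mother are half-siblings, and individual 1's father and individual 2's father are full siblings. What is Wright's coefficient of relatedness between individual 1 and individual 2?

0.1875

Relatedness sums over independent paths through distinct common ancestors.
Individual 1 and individual 2 are related in two ways: half first cousins through their mothers (r = 1/16) and first cousins through their fathers (r = 1/8).
r = 1/16 + 1/8 = 0.1875.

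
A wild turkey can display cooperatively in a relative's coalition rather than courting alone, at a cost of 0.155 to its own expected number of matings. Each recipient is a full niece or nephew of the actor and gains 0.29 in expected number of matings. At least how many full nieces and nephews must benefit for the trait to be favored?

3

r to a full niece or nephew = 1/4 (full aunt/uncle↔niece/nephew: two paths of length 3 through the shared grandparent pair: r = 2·(1/2)^3 = 1/4).
Hamilton's rule: n·r·B > C  ⇒  n > C/(r·B) = 0.155/(0.25·0.29) = 2.138.
The smallest integer exceeding 2.138 is 3.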